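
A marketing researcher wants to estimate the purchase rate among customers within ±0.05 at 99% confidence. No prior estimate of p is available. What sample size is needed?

Conservative approach: use p = 0.5 (maximizes p(1-p) = 0.25). n = z²(0.25)/E² = 2.576²×0.25/0.05² = 663.6 → n = 664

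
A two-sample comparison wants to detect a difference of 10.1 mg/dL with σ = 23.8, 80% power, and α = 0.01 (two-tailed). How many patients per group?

n per group = 2(z_α/2 + z_β)²σ²/d² = 2×(2.576 + 0.84)²×23.8²/10.1² = 129.6 → n = 130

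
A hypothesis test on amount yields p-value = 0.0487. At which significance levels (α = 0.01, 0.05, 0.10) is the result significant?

p = 0.0487. Significant at: α = 0.05, 0.1.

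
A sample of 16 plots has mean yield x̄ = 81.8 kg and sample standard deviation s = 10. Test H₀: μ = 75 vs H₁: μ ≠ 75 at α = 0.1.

t = (x̄ - μ₀)/(s/√n) = (81.8 - 75)/(10/√16) = 2.72. df = 15, critical t = ±1.753. Reject H₀.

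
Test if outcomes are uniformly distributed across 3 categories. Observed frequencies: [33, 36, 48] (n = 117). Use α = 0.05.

Expected = 39 each. χ² = Σ(O-E)²/E = 3.231. df = 2, critical value = 5.991. Fail to reject H₀.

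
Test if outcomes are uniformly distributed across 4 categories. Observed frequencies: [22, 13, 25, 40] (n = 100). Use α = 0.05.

Expected = 25 each. χ² = Σ(O-E)²/E = 15.12. df = 3, critical value = 7.815. Reject H₀.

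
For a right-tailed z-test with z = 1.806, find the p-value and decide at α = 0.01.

p = P(Z > 1.806) = 1 - Φ(1.806) ≈ 0.0355. Since p ≥ 0.01, fail to reject H₀ (not significant) at α = 0.01.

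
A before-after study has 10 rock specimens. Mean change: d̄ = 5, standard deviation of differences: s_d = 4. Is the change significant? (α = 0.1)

t = d̄/(s_d/√n) = 5/(4/√10) = 3.953. df = 9, critical t = ±1.833. Reject H₀.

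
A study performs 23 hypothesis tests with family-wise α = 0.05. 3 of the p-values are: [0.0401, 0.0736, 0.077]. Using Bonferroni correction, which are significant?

Bonferroni α = 0.05/23 = 0.00217. None of the given p-values are significant.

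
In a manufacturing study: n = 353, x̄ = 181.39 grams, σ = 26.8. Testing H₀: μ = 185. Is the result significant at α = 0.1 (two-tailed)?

z = (181.39 - 185)/(26.8/√353) = -2.531. Since |z| > 1.645, significant at α = 0.1.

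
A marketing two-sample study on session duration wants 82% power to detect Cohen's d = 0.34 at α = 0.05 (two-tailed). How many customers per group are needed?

z_{α/2} = 1.96, z_β = Φ⁻¹(0.82) = 0.915. For small effect (d = 0.34): n per group = 2(z_{α/2} + z_β)²/d² = 2(1.96 + 0.915)²/0.34² = 143.004 → 144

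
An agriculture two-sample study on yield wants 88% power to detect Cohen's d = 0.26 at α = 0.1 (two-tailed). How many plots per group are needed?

z_{α/2} = 1.645, z_β = Φ⁻¹(0.88) = 1.175. For small effect (d = 0.26): n per group = 2(z_{α/2} + z_β)²/d² = 2(1.645 + 1.175)²/0.26² = 235.3 → 236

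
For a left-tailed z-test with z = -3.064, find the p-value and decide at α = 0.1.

p = P(Z < -3.064) = Φ(-3.064) ≈ 0.0011. Since p < 0.1, reject H₀ (significant) at α = 0.1.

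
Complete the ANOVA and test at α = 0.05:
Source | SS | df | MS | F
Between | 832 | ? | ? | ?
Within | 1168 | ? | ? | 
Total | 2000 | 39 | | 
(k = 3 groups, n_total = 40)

df_between = 2, df_within = 37. MS_between = 416.0, MS_within = 31.57. F = 13.178, F_crit ≈ 3.252. Reject H₀.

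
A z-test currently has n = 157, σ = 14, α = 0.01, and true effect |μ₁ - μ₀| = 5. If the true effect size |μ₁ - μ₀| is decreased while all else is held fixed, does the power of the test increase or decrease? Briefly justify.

Power decreases: a smaller true effect decreases the non-centrality λ = |μ₁ - μ₀|/(σ/√n).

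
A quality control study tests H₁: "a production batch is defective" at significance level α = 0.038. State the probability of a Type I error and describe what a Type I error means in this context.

P(Type I error) = α = 0.038. A Type I error is rejecting H₀ when H₀ is actually true (false positive) — here, concluding that a production batch is defective when in fact this is not the case. Consequence: scrapping a good batch — wasted material and cost for no reason.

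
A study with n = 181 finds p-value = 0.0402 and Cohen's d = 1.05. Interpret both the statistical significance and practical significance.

Statistically significant (p = 0.0402 < 0.05). Cohen's d = 1.05 indicates a large effect size. Both statistical and practical significance should be considered.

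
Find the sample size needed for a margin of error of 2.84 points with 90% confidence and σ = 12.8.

n = (z*σ/E)² = (1.645×12.8/2.84)² = 55.0 → n = 55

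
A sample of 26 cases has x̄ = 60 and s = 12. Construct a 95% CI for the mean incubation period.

CI = x̄ ± t*(s/√n) = 60 ± 2.06(12/√26) = (55.15, 64.85)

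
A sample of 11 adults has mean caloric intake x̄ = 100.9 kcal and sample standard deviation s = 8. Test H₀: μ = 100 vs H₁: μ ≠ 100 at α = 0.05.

t = (x̄ - μ₀)/(s/√n) = (100.9 - 100)/(8/√11) = 0.373. df = 10, critical t = ±2.228. Fail to reject H₀.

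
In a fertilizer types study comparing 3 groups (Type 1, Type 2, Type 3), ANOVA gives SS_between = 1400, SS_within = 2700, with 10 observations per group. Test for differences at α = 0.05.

df_between = 2, df_within = 27. F = MS_between/MS_within = 700.0/100.0 = 7.0. F_crit ≈ 3.354. Reject H₀. At least one mean differs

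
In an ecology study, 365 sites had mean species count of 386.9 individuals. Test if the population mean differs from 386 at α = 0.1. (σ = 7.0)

z = (x̄ - μ₀)/(σ/√n) = (386.9 - 386)/(7.0/√365) = 2.456. Critical value: ±1.645. Since |2.456| > 1.645, Reject H₀.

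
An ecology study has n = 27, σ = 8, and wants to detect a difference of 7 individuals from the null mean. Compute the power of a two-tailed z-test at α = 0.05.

SE = σ/√n = 8/√27 = 1.54. Non-centrality λ = d/SE = 7/1.54 = 4.547. Power ≈ Φ(λ - z_{α/2}) = Φ(4.547 - 1.96) = Φ(2.587) = 0.995.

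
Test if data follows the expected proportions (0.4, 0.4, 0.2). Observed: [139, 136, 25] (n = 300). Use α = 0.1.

Expected: [120.0, 120.0, 60.0]. χ² = 25.558. df = 2, critical = 4.605. Reject H₀.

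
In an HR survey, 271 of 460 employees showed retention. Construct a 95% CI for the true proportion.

p̂ = 0.589. CI = p̂ ± z*√(p̂(1-p̂)/n) = (0.544, 0.634)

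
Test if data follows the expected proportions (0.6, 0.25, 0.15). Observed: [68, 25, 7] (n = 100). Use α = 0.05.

Expected: [60.0, 25.0, 15.0]. χ² = 5.333. df = 2, critical = 5.991. Fail to reject H₀.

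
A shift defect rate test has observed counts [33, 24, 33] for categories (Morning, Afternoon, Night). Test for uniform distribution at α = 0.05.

Expected = 30 each. χ² = Σ(O-E)²/E = 1.8. df = 2, critical value = 5.991. Fail to reject H₀.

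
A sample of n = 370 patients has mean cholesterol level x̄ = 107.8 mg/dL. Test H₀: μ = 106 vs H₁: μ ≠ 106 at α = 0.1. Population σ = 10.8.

z = (x̄ - μ₀)/(σ/√n) = (107.8 - 106)/(10.8/√370) = 3.206. Critical value: ±1.645. Since |3.206| > 1.645, Reject H₀.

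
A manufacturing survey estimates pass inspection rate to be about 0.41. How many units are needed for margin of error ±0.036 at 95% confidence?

n = z²p(1-p)/E² = 1.96²×0.41×0.59/0.036² = 717.04 → n = 718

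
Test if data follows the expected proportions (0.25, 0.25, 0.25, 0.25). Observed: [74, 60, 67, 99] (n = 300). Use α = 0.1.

Expected: [75.0, 75.0, 75.0, 75.0]. χ² = 11.547. df = 3, critical = 6.251. Reject H₀.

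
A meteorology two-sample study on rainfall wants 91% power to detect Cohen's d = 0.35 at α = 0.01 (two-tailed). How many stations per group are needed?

z_{α/2} = 2.576, z_β = Φ⁻¹(0.91) = 1.341. For small effect (d = 0.35): n per group = 2(z_{α/2} + z_β)²/d² = 2(2.576 + 1.341)²/0.35² = 250.5 → 251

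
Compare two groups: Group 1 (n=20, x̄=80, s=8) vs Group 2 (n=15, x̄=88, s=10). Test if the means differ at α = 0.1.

Pooled sp = 8.9. t = -2.631, df = 33. Critical t = ±1.692. Reject H₀.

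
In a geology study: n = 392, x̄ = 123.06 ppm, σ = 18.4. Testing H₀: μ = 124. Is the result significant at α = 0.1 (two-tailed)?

z = (123.06 - 124)/(18.4/√392) = -1.011. Since |z| ≤ 1.645, not significant at α = 0.1.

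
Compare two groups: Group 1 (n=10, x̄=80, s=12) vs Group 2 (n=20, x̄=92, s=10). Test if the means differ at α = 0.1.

Pooled sp = 10.68. t = -2.9, df = 28. Critical t = ±1.701. Reject H₀.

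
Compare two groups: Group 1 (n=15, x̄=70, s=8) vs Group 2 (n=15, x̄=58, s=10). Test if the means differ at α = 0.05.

Pooled sp = 9.06. t = 3.629, df = 28. Critical t = ±2.048. Reject H₀.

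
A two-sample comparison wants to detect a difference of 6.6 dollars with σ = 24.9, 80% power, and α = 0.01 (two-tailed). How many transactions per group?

n per group = 2(z_α/2 + z_β)²σ²/d² = 2×(2.576 + 0.84)²×24.9²/6.6² = 332.2 → n = 333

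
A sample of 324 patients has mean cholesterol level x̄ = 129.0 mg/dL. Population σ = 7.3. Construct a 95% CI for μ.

CI = x̄ ± z*(σ/√n) = 129.0 ± 1.96(7.3/√324) = 129.0 ± 0.79 = (128.21, 129.79)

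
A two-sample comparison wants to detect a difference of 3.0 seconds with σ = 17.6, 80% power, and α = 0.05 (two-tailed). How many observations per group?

n per group = 2(z_α/2 + z_β)²σ²/d² = 2×(1.96 + 0.84)²×17.6²/3.0² = 539.7 → n = 540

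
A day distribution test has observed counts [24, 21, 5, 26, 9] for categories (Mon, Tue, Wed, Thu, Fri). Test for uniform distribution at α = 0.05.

Expected = 17 each. χ² = Σ(O-E)²/E = 20.824. df = 4, critical value = 9.488. Reject H₀.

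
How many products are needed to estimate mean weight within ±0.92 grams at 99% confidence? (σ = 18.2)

n = (z*σ/E)² = (2.576×18.2/0.92)² = 2596.9 → n = 2597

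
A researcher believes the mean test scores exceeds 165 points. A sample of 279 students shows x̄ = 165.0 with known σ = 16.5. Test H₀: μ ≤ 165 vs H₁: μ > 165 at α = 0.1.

z = 0.0. Critical value: 1.28. Fail to reject H₀.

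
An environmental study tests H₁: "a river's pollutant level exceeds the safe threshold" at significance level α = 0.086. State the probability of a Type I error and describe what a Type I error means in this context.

P(Type I error) = α = 0.086. A Type I error is rejecting H₀ when H₀ is actually true (false positive) — here, concluding that a river's pollutant level exceeds the safe threshold when in fact this is not the case. Consequence: shutting down a compliant factory unnecessarily.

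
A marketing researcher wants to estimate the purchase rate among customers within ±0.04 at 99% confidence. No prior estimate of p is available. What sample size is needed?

Conservative approach: use p = 0.5 (maximizes p(1-p) = 0.25). n = z²(0.25)/E² = 2.576²×0.25/0.04² = 1036.8 → n = 1037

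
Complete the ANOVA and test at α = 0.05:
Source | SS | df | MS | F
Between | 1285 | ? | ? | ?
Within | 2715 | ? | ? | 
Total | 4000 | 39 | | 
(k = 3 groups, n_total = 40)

df_between = 2, df_within = 37. MS_between = 642.5, MS_within = 73.38. F = 8.756, F_crit ≈ 3.252. Reject H₀.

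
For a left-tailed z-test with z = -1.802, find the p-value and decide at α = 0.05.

p = P(Z < -1.802) = Φ(-1.802) ≈ 0.0358. Since p < 0.05, reject H₀ (significant) at α = 0.05.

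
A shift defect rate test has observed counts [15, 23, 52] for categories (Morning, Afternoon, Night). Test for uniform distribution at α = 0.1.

Expected = 30 each. χ² = Σ(O-E)²/E = 25.267. df = 2, critical value = 4.605. Reject H₀.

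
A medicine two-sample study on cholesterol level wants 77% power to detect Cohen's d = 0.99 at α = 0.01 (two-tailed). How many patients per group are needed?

z_{α/2} = 2.576, z_β = Φ⁻¹(0.77) = 0.739. For large effect (d = 0.99): n per group = 2(z_{α/2} + z_β)²/d² = 2(2.576 + 0.739)²/0.99² = 22.4 → 23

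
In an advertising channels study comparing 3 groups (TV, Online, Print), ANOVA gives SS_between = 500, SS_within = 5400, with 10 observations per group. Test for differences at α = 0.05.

df_between = 2, df_within = 27. F = MS_between/MS_within = 250.0/200.0 = 1.25. F_crit ≈ 3.354. Fail to reject H₀.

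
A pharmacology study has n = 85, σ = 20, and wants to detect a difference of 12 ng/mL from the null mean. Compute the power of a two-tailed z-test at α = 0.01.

SE = σ/√n = 20/√85 = 2.169. Non-centrality λ = d/SE = 12/2.169 = 5.532. Power ≈ Φ(λ - z_{α/2}) = Φ(5.532 - 2.576) = Φ(2.956) = 0.998.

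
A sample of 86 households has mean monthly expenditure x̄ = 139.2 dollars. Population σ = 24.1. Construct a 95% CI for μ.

CI = x̄ ± z*(σ/√n) = 139.2 ± 1.96(24.1/√86) = 139.2 ± 5.09 = (134.11, 144.29)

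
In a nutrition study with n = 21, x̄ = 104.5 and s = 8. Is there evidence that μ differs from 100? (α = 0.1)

t = (x̄ - μ₀)/(s/√n) = (104.5 - 100)/(8/√21) = 2.578. df = 20, critical t = ±1.725. Reject H₀.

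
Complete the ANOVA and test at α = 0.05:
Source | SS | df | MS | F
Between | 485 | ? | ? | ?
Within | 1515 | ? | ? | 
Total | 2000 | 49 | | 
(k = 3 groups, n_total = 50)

df_between = 2, df_within = 47. MS_between = 242.5, MS_within = 32.23. F = 7.523, F_crit ≈ 3.195. Reject H₀.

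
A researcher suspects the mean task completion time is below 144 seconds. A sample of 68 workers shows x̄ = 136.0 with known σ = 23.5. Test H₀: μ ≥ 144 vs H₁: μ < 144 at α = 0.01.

z = -2.807. Critical value: -2.33. Reject H₀.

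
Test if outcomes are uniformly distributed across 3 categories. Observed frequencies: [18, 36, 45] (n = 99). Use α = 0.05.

Expected = 33 each. χ² = Σ(O-E)²/E = 11.455. df = 2, critical value = 5.991. Reject H₀.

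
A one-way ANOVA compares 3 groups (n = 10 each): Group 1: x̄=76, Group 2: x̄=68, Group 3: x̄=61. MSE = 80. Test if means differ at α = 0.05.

Grand mean = 68.33. SS_between = 1126.67, MS_between = 563.33. F = 7.042, F_crit ≈ 3.354. Reject H₀.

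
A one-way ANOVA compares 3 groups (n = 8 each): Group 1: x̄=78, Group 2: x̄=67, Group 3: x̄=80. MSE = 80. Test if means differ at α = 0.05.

Grand mean = 75.0. SS_between = 784.0, MS_between = 392.0. F = 4.9, F_crit ≈ 3.467. Reject H₀.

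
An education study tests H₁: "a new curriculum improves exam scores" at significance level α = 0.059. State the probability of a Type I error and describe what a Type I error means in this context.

P(Type I error) = α = 0.059. A Type I error is rejecting H₀ when H₀ is actually true (false positive) — here, concluding that a new curriculum improves exam scores when in fact this is not the case. Consequence: adopting a curriculum that gives no real benefit — disruption for nothing.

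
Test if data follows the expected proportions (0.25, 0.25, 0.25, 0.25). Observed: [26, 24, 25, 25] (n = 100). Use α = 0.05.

Expected: [25.0, 25.0, 25.0, 25.0]. χ² = 0.08. df = 3, critical = 7.815. Fail to reject H₀.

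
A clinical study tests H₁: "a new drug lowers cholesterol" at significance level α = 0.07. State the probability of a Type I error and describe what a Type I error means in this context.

P(Type I error) = α = 0.07. A Type I error is rejecting H₀ when H₀ is actually true (false positive) — here, concluding that a new drug lowers cholesterol when in fact this is not the case. Consequence: approving an ineffective drug — patients take a useless medication and may skip effective alternatives.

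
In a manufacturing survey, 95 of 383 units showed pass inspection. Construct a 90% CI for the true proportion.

p̂ = 0.248. CI = p̂ ± z*√(p̂(1-p̂)/n) = (0.212, 0.284)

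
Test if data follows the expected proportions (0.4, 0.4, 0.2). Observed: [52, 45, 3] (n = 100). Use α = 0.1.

Expected: [40.0, 40.0, 20.0]. χ² = 18.675. df = 2, critical = 4.605. Reject H₀.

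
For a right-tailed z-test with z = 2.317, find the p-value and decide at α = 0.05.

p = P(Z > 2.317) = 1 - Φ(2.317) ≈ 0.0103. Since p < 0.05, reject H₀ (significant) at α = 0.05.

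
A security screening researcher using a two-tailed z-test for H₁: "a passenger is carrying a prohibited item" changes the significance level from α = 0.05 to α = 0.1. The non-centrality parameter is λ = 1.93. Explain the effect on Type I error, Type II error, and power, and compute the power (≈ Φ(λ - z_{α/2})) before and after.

Increasing α from 0.05 to 0.1:
• Type I error rate increases (α is the Type I rate by definition).
• Critical value moves from z_{α/2} = 1.96 to 1.645, so power = Φ(λ - z_{α/2}) goes from Φ(1.93 - 1.96) = 0.488 to Φ(1.93 - 1.645) = 0.612.
• Type II error rate β = 1 - power therefore decreases (0.512 → 0.388).
Appropriate when false negatives are costly — here, letting a prohibited item through — security breach.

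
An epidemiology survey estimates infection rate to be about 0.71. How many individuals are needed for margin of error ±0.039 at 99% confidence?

n = z²p(1-p)/E² = 2.576²×0.71×0.29/0.039² = 898.3 → n = 899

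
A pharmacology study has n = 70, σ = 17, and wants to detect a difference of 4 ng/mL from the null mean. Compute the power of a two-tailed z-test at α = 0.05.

SE = σ/√n = 17/√70 = 2.032. Non-centrality λ = d/SE = 4/2.032 = 1.969. Power ≈ Φ(λ - z_{α/2}) = Φ(1.969 - 1.96) = Φ(0.009) = 0.503.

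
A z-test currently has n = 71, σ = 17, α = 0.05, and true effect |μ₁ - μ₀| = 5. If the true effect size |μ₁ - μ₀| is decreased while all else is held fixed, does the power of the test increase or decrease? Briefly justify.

Power decreases: a smaller true effect decreases the non-centrality λ = |μ₁ - μ₀|/(σ/√n).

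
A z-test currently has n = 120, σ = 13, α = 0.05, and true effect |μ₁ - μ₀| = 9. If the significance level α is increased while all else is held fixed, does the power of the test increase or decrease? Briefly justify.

Power increases: a larger α lowers the critical value, so more of the H₁ sampling distribution falls in the rejection region.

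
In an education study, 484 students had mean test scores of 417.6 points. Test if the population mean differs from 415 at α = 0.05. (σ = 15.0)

z = (x̄ - μ₀)/(σ/√n) = (417.6 - 415)/(15.0/√484) = 3.813. Critical value: ±1.96. Since |3.813| > 1.96, Reject H₀.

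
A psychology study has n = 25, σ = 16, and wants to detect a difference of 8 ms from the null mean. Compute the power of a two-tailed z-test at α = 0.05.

SE = σ/√n = 16/√25 = 3.2. Non-centrality λ = d/SE = 8/3.2 = 2.5. Power ≈ Φ(λ - z_{α/2}) = Φ(2.5 - 1.96) = Φ(0.54) = 0.705.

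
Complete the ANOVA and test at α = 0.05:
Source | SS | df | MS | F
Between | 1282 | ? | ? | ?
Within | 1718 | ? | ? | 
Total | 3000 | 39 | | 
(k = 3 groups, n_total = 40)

df_between = 2, df_within = 37. MS_between = 641.0, MS_within = 46.43. F = 13.805, F_crit ≈ 3.252. Reject H₀.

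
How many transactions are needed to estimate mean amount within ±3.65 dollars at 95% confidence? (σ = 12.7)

n = (z*σ/E)² = (1.96×12.7/3.65)² = 46.5 → n = 47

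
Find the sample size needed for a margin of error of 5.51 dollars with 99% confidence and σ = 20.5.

n = (z*σ/E)² = (2.576×20.5/5.51)² = 91.9 → n = 92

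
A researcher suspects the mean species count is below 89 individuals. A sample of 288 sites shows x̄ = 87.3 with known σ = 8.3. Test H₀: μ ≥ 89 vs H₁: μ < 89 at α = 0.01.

z = -3.476. Critical value: -2.33. Reject H₀.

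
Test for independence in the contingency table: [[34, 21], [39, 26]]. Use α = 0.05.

χ² = 0.041. df = 1, critical = 3.841. Fail to reject H₀. No evidence of dependence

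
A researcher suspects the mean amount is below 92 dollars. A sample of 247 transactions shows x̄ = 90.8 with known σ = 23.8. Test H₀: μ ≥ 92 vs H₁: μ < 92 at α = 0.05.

z = -0.792. Critical value: -1.645. Fail to reject H₀.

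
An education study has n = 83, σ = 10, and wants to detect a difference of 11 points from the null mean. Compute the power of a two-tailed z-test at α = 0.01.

SE = σ/√n = 10/√83 = 1.098. Non-centrality λ = d/SE = 11/1.098 = 10.021. Power ≈ Φ(λ - z_{α/2}) = Φ(10.021 - 2.576) = Φ(7.445) = 1.0.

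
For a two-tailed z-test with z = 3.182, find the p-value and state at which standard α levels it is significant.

p = 2·P(Z > |3.182|) = 2·(1 - Φ(3.182)) ≈ 0.0015. Significant at α = 0.1; Significant at α = 0.05; Significant at α = 0.01.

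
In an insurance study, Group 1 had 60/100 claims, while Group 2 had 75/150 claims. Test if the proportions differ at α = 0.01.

p̂₁ = 0.6, p̂₂ = 0.5, pooled p̂ = 0.54. z = 1.554. Critical: ±2.576. Fail to reject H₀.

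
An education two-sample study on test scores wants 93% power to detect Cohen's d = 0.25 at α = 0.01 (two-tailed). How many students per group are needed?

z_{α/2} = 2.576, z_β = Φ⁻¹(0.93) = 1.476. For small effect (d = 0.25): n per group = 2(z_{α/2} + z_β)²/d² = 2(2.576 + 1.476)²/0.25² = 525.4 → 526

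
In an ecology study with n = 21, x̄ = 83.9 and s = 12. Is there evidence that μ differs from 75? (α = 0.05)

t = (x̄ - μ₀)/(s/√n) = (83.9 - 75)/(12/√21) = 3.399. df = 20, critical t = ±2.086. Reject H₀.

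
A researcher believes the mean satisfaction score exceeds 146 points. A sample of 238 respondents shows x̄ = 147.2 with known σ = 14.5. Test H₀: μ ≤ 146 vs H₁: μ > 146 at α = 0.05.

z = 1.277. Critical value: 1.645. Fail to reject H₀.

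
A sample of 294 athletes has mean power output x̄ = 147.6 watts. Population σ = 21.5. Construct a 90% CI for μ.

CI = x̄ ± z*(σ/√n) = 147.6 ± 1.645(21.5/√294) = 147.6 ± 2.06 = (145.54, 149.66)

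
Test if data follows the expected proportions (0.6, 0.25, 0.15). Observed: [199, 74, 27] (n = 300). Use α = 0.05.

Expected: [180.0, 75.0, 45.0]. χ² = 9.219. df = 2, critical = 5.991. Reject H₀.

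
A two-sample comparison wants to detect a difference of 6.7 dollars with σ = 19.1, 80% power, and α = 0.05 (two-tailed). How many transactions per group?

n per group = 2(z_α/2 + z_β)²σ²/d² = 2×(1.96 + 0.84)²×19.1²/6.7² = 127.4 → n = 128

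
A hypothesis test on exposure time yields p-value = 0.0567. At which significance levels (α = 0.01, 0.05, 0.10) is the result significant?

p = 0.0567. Significant at: α = 0.1.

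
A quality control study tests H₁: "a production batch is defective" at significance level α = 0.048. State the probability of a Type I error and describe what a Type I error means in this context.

P(Type I error) = α = 0.048. A Type I error is rejecting H₀ when H₀ is actually true (false positive) — here, concluding that a production batch is defective when in fact this is not the case. Consequence: scrapping a good batch — wasted material and cost for no reason.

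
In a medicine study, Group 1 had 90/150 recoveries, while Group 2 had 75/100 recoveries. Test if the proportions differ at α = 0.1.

p̂₁ = 0.6, p̂₂ = 0.75, pooled p̂ = 0.66. z = -2.453. Critical: ±1.645. Reject H₀.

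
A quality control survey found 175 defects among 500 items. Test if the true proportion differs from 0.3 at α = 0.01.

p̂ = 0.35, p₀ = 0.3. z = (p̂ - p₀)/√(p₀(1-p₀)/n) = 2.44. Critical: ±2.576. Fail to reject H₀.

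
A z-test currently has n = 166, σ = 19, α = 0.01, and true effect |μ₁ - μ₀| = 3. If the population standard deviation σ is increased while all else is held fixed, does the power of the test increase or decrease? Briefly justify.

Power decreases: a larger σ inflates the standard error σ/√n, pulling the sampling distribution under H₁ back toward the critical value.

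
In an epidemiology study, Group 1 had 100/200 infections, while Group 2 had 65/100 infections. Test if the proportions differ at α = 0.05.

p̂₁ = 0.5, p̂₂ = 0.65, pooled p̂ = 0.55. z = -2.462. Critical: ±1.96. Reject H₀.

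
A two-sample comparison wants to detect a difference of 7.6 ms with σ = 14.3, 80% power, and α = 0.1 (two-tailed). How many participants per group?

n per group = 2(z_α/2 + z_β)²σ²/d² = 2×(1.645 + 0.84)²×14.3²/7.6² = 43.7 → n = 44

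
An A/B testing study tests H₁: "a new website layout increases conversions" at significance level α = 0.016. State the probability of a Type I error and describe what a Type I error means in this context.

P(Type I error) = α = 0.016. A Type I error is rejecting H₀ when H₀ is actually true (false positive) — here, concluding that a new website layout increases conversions when in fact this is not the case. Consequence: rolling out a layout that doesn't actually help — wasted engineering effort.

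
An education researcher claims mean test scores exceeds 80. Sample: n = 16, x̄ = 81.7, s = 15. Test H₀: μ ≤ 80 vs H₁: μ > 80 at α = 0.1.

t = (81.7 - 80)/(15/√16) = 0.453, df = 15. Critical t = 1.341. Fail to reject H₀.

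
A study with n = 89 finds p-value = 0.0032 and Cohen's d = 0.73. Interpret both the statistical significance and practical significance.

Statistically significant (p = 0.0032 < 0.05). Cohen's d = 0.73 indicates a medium effect size. Both statistical and practical significance should be considered.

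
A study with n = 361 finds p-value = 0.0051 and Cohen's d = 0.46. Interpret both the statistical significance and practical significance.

Statistically significant (p = 0.0051 < 0.05). Cohen's d = 0.46 indicates a small effect size. Both statistical and practical significance should be considered.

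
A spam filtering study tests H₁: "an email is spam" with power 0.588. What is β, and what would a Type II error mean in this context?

β = 1 - power = 1 - 0.588 = 0.412. A Type II error is failing to reject H₀ when H₀ is false (false negative) — here, failing to conclude that an email is spam when in fact it is true. Consequence: a spam email lands in the inbox.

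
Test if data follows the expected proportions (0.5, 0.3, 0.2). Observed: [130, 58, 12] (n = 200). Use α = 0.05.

Expected: [100.0, 60.0, 40.0]. χ² = 28.667. df = 2, critical = 5.991. Reject H₀.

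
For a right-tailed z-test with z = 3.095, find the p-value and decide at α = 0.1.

p = P(Z > 3.095) = 1 - Φ(3.095) ≈ 0.001. Since p < 0.1, reject H₀ (significant) at α = 0.1.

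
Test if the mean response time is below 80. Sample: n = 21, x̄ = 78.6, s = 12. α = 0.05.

t = (78.6 - 80)/(12/√21) = -0.535, df = 20. Critical t = -1.725. Fail to reject H₀.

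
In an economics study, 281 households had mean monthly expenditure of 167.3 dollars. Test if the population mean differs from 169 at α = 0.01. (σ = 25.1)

z = (x̄ - μ₀)/(σ/√n) = (167.3 - 169)/(25.1/√281) = -1.135. Critical value: ±2.576. Since |-1.135| ≤ 2.576, Fail to reject H₀.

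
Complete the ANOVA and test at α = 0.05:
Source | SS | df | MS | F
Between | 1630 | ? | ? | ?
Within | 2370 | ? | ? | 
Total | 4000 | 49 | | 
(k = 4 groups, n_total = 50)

df_between = 3, df_within = 46. MS_between = 543.33, MS_within = 51.52. F = 10.546, F_crit ≈ 2.807. Reject H₀.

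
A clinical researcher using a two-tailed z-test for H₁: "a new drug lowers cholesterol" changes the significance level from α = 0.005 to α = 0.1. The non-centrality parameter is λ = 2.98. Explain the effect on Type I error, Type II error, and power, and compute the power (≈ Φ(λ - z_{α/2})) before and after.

Increasing α from 0.005 to 0.1:
• Type I error rate increases (α is the Type I rate by definition).
• Critical value moves from z_{α/2} = 2.807 to 1.645, so power = Φ(λ - z_{α/2}) goes from Φ(2.98 - 2.807) = 0.569 to Φ(2.98 - 1.645) = 0.909.
• Type II error rate β = 1 - power therefore decreases (0.431 → 0.091).
Appropriate when false negatives are costly — here, shelving an effective drug — patients miss out on a treatment that would have helped.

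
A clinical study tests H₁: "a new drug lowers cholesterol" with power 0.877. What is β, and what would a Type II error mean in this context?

β = 1 - power = 1 - 0.877 = 0.123. A Type II error is failing to reject H₀ when H₀ is false (false negative) — here, failing to conclude that a new drug lowers cholesterol when in fact it is true. Consequence: shelving an effective drug — patients miss out on a treatment that would have helped.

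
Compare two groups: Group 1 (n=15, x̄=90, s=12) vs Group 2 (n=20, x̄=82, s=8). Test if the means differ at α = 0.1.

Pooled sp = 9.9. t = 2.367, df = 33. Critical t = ±1.692. Reject H₀.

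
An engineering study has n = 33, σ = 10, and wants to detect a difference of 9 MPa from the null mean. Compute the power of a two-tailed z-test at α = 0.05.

SE = σ/√n = 10/√33 = 1.741. Non-centrality λ = d/SE = 9/1.741 = 5.17. Power ≈ Φ(λ - z_{α/2}) = Φ(5.17 - 1.96) = Φ(3.21) = 0.999.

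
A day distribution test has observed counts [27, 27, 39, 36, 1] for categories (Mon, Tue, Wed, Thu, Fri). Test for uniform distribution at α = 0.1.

Expected = 26 each. χ² = Σ(O-E)²/E = 34.462. df = 4, critical value = 7.779. Reject H₀.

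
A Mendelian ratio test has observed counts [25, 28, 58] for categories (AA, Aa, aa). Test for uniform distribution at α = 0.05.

Expected = 37 each. χ² = Σ(O-E)²/E = 18.0. df = 2, critical value = 5.991. Reject H₀.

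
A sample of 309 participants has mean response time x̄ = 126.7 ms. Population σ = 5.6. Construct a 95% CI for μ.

CI = x̄ ± z*(σ/√n) = 126.7 ± 1.96(5.6/√309) = 126.7 ± 0.62 = (126.08, 127.32)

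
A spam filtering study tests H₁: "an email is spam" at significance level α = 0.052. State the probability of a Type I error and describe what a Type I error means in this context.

P(Type I error) = α = 0.052. A Type I error is rejecting H₀ when H₀ is actually true (false positive) — here, concluding that an email is spam when in fact this is not the case. Consequence: a legitimate email is sent to the spam folder and the user misses it.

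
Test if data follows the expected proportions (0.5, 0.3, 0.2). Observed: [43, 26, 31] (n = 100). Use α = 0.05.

Expected: [50.0, 30.0, 20.0]. χ² = 7.563. df = 2, critical = 5.991. Reject H₀.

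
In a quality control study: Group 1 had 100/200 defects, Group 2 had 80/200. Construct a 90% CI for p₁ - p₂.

p̂₁ = 0.5, p̂₂ = 0.4. Difference = 0.1. CI = (0.019, 0.181)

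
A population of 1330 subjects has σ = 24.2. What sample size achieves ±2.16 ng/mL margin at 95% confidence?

Without FPC: n₀ = (1.96×24.2/2.16)² = 482.209. With FPC: n = n₀N/(n₀+N-1) = 354.1 → n = 355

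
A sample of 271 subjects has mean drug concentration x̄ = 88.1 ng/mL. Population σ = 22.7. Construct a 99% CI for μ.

CI = x̄ ± z*(σ/√n) = 88.1 ± 2.576(22.7/√271) = 88.1 ± 3.55 = (84.55, 91.65)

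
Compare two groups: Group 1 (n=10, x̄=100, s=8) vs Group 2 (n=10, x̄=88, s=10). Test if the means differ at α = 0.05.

Pooled sp = 9.06. t = 2.963, df = 18. Critical t = ±2.101. Reject H₀.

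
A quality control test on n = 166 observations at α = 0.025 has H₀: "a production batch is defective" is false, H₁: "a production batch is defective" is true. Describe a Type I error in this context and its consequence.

Type I error: rejecting H₀ when it is true — concluding that a production batch is defective when in fact it is not. Consequence: scrapping a good batch — wasted material and cost for no reason.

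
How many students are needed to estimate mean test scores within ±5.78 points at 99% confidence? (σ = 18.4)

n = (z*σ/E)² = (2.576×18.4/5.78)² = 67.2 → n = 68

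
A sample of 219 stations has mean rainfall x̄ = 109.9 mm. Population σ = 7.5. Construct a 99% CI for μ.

CI = x̄ ± z*(σ/√n) = 109.9 ± 2.576(7.5/√219) = 109.9 ± 1.31 = (108.59, 111.21)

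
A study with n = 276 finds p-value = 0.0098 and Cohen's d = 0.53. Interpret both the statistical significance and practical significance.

Statistically significant (p = 0.0098 < 0.05). Cohen's d = 0.53 indicates a medium effect size. Both statistical and practical significance should be considered.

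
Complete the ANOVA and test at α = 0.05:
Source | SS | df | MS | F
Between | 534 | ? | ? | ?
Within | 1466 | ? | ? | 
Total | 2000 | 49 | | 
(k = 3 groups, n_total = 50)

df_between = 2, df_within = 47. MS_between = 267.0, MS_within = 31.19. F = 8.56, F_crit ≈ 3.195. Reject H₀.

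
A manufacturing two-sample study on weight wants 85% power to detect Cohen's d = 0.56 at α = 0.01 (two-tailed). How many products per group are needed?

z_{α/2} = 2.576, z_β = Φ⁻¹(0.85) = 1.036. For medium effect (d = 0.56): n per group = 2(z_{α/2} + z_β)²/d² = 2(2.576 + 1.036)²/0.56² = 83.2 → 84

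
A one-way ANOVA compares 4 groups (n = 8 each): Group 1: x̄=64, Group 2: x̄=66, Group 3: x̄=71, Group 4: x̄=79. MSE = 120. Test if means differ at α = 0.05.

Grand mean = 70.0. SS_between = 1072.0, MS_between = 357.33. F = 2.978, F_crit ≈ 2.947. Reject H₀.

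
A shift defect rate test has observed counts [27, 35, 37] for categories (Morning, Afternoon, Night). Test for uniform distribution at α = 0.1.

Expected = 33 each. χ² = Σ(O-E)²/E = 1.697. df = 2, critical value = 4.605. Fail to reject H₀.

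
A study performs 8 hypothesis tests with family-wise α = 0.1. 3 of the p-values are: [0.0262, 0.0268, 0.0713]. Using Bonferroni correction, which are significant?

Bonferroni α = 0.1/8 = 0.0125. None of the given p-values are significant.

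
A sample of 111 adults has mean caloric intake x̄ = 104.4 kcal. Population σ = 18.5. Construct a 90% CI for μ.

CI = x̄ ± z*(σ/√n) = 104.4 ± 1.645(18.5/√111) = 104.4 ± 2.89 = (101.51, 107.29)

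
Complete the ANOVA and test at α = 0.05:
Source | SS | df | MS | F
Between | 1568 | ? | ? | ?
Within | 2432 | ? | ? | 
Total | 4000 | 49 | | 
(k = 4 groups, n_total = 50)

df_between = 3, df_within = 46. MS_between = 522.67, MS_within = 52.87. F = 9.886, F_crit ≈ 2.807. Reject H₀.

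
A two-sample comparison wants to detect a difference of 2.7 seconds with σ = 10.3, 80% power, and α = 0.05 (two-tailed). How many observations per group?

n per group = 2(z_α/2 + z_β)²σ²/d² = 2×(1.96 + 0.84)²×10.3²/2.7² = 228.2 → n = 229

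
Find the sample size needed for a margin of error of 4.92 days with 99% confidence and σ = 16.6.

n = (z*σ/E)² = (2.576×16.6/4.92)² = 75.5 → n = 76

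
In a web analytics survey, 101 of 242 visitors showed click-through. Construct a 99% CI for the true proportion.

p̂ = 0.417. CI = p̂ ± z*√(p̂(1-p̂)/n) = (0.336, 0.499)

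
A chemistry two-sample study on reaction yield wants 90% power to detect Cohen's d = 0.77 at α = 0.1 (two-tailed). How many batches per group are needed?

z_{α/2} = 1.645, z_β = Φ⁻¹(0.9) = 1.282. For medium effect (d = 0.77): n per group = 2(z_{α/2} + z_β)²/d² = 2(1.645 + 1.282)²/0.77² = 28.9 → 29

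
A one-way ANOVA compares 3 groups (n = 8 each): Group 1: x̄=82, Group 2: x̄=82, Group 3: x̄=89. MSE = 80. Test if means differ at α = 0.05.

Grand mean = 84.33. SS_between = 261.33, MS_between = 130.67. F = 1.633, F_crit ≈ 3.467. Fail to reject H₀.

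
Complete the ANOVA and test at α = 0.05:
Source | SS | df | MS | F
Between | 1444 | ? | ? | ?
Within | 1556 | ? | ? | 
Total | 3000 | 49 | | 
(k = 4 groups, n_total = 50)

df_between = 3, df_within = 46. MS_between = 481.33, MS_within = 33.83. F = 14.23, F_crit ≈ 2.807. Reject H₀.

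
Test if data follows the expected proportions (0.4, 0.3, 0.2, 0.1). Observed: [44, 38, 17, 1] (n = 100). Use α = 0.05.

Expected: [40.0, 30.0, 20.0, 10.0]. χ² = 11.083. df = 3, critical = 7.815. Reject H₀.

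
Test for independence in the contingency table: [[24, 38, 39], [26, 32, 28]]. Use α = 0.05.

χ² = 1.205. df = 2, critical = 5.991. Fail to reject H₀. No evidence of dependence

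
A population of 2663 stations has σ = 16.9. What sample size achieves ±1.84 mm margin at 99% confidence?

Without FPC: n₀ = (2.576×16.9/1.84)² = 559.796. With FPC: n = n₀N/(n₀+N-1) = 462.7 → n = 463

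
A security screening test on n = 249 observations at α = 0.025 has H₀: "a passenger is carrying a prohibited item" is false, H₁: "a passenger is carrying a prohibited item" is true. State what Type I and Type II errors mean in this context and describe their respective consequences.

Type I (false positive): concluding that a passenger is carrying a prohibited item when it is not — detaining an innocent passenger — delay and inconvenience. Type II (false negative): failing to conclude that a passenger is carrying a prohibited item when it is — letting a prohibited item through — security breach. Which is costlier depends on domain priorities and is a judgement call rather than a statistical fact.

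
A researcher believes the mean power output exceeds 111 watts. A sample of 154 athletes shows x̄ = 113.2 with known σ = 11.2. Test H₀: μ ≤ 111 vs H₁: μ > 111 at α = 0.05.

z = 2.438. Critical value: 1.645. Reject H₀.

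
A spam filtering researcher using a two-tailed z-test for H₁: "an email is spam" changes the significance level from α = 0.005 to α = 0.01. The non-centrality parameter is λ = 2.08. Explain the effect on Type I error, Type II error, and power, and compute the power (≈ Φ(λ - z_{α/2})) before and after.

Increasing α from 0.005 to 0.01:
• Type I error rate increases (α is the Type I rate by definition).
• Critical value moves from z_{α/2} = 2.807 to 2.576, so power = Φ(λ - z_{α/2}) goes from Φ(2.08 - 2.807) = 0.234 to Φ(2.08 - 2.576) = 0.31.
• Type II error rate β = 1 - power therefore decreases (0.766 → 0.69).
Appropriate when false negatives are costly — here, a spam email lands in the inbox.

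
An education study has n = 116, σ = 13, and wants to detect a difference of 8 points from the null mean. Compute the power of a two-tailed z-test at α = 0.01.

SE = σ/√n = 13/√116 = 1.207. Non-centrality λ = d/SE = 8/1.207 = 6.628. Power ≈ Φ(λ - z_{α/2}) = Φ(6.628 - 2.576) = Φ(4.052) = 1.0.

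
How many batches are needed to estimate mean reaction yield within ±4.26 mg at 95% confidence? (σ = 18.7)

n = (z*σ/E)² = (1.96×18.7/4.26)² = 74.02 → n = 75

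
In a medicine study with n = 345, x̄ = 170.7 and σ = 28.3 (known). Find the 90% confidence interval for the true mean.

CI = x̄ ± z*(σ/√n) = 170.7 ± 1.645(28.3/√345) = 170.7 ± 2.51 = (168.19, 173.21)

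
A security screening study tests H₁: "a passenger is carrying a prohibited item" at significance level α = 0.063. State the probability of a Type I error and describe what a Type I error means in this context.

P(Type I error) = α = 0.063. A Type I error is rejecting H₀ when H₀ is actually true (false positive) — here, concluding that a passenger is carrying a prohibited item when in fact this is not the case. Consequence: detaining an innocent passenger — delay and inconvenience.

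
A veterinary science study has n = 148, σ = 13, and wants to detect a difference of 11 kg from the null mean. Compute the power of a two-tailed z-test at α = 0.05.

SE = σ/√n = 13/√148 = 1.069. Non-centrality λ = d/SE = 11/1.069 = 10.294. Power ≈ Φ(λ - z_{α/2}) = Φ(10.294 - 1.96) = Φ(8.334) = 1.0.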